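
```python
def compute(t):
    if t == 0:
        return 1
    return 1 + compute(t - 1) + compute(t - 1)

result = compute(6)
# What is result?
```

compute(t) = 1 + 2·compute(t-1), compute(0)=1. Closed form: (1+1)·2^6 - 1 = 127.

Answer: 127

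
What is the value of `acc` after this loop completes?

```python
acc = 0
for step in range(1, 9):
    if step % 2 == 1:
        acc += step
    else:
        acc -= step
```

Add odd, subtract even
`acc` takes the values: 0 → 1 → -1 → 2 → -2 → 3 → -3 → 4 → -4

Answer: -4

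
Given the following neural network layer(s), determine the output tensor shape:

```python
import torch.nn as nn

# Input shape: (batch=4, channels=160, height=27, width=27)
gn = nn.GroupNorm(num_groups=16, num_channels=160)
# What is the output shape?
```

Input: (4, 160, 27, 27) -> Output: (4, 160, 27, 27)

Answer: (4, 160, 27, 27)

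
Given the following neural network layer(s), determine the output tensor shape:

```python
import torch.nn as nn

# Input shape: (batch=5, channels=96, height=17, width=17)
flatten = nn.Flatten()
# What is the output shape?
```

Input: (5, 96, 17, 17) -> Output: (5, 27744)

Answer: (5, 27744)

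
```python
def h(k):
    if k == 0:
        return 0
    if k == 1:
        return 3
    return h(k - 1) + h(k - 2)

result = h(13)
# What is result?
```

Build up from base cases: h(0)=0, h(1)=3, h(2)=3, h(3)=6, h(4)=9, h(5)=15, h(6)=24, ..., h(13)=699

Answer: 699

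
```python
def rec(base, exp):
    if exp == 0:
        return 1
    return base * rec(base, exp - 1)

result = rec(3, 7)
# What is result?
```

rec(3, 7) = 3 * 3 * 3 * 3 * 3 * 3 * 3 = 2187

Answer: 2187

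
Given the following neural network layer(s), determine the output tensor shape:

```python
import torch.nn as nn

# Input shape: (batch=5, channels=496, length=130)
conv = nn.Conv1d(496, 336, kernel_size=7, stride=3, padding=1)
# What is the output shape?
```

Input: (5, 496, 130) -> Output: (5, 336, 42)

Answer: (5, 336, 42)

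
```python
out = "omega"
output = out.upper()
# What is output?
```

Trace:
`out = "omega"` → out = 'omega'
`output = out.upper()` → output = 'OMEGA'
So output = 'OMEGA'

Answer: 'OMEGA'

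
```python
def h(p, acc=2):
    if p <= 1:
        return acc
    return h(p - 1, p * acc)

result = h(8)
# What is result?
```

Accumulator trace (n, acc): (8, 2) -> (7, 16) -> (6, 112) -> (5, 672) -> (4, 3360) -> (3, 13440) -> (2, 40320) -> (1, 80640) -> return 80640

Answer: 80640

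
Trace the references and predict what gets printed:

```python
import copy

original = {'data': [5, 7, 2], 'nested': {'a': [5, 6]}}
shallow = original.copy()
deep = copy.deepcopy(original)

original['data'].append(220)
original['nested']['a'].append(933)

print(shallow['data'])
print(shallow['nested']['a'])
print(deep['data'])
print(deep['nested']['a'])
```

Key concept: comparing shallow vs deep copy.
Step by step:
`original = {'data': [5, 7, 2], 'nested': {'a': [5, 6]}}` → original = {'data': [5, 7, 2], 'nested': {'a': [5, 6]}}
`shallow = original.copy()` → shallow = {'data': [5, 7, 2], 'nested': {'a': [5, 6]}}
`deep = copy.deepcopy(original)` → deep = {'data': [5, 7, 2], 'nested': {'a': [5, 6]}}
`original['data'].append(220)` → original = {'data': [5, 7, 2, 220], 'nested': {'a': [5, 6]}}; shallow = {'data': [5, 7, 2, 220], 'nested': {'a': [5, 6]}}
`original['nested']['a'].append(933)` → original = {'data': [5, 7, 2, 220], 'nested': {'a': [5, 6, 933]}}; shallow = {'data': [5, 7, 2, 220], 'nested': {'a': [5, 6, 933]}}
`print(shallow['data'])` → prints [5, 7, 2, 220]
`print(shallow['nested']['a'])` → prints [5, 6, 933]
`print(deep['data'])` → prints [5, 7, 2]
`print(deep['nested']['a'])` → prints [5, 6]

Answer:
[5, 7, 2, 220]
[5, 6, 933]
[5, 7, 2]
[5, 6]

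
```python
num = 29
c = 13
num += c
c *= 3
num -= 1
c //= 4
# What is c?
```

Trace:
`num = 29` → num = 29
`c = 13` → c = 13
`num += c` → num = 42
`c *= 3` → c = 39
`num -= 1` → num = 41
`c //= 4` → c = 9
So c = 9

Answer: 9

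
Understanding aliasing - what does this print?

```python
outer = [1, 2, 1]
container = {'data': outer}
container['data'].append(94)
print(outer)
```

Key concept: dict holds reference to list.
Step by step:
`outer = [1, 2, 1]` → outer = [1, 2, 1]
`container = {'data': outer}` → container = {'data': [1, 2, 1]}
`container['data'].append(94)` → outer = [1, 2, 1, 94]; container = {'data': [1, 2, 1, 94]}
`print(outer)` → prints [1, 2, 1, 94]

Answer: [1, 2, 1, 94]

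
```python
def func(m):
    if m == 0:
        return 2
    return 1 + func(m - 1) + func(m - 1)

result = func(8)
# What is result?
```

func(m) = 1 + 2·func(m-1), func(0)=2. Closed form: (2+1)·2^8 - 1 = 767.

Answer: 767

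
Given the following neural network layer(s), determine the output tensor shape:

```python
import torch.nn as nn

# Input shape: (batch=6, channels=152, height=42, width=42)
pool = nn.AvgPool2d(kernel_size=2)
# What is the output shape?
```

Input: (6, 152, 42, 42) -> Output: (6, 152, 21, 21)

Answer: (6, 152, 21, 21)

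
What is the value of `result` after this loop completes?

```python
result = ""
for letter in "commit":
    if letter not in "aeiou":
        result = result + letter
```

Remove vowels from 'commit'
`result` takes the values: "" → "c" → "cm" → "cmm" → "cmmt"

Answer: "cmmt"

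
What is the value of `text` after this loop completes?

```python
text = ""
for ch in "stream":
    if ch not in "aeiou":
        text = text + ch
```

Remove vowels from 'stream'
`text` takes the values: "" → "s" → "st" → "str" → "strm"

Answer: "strm"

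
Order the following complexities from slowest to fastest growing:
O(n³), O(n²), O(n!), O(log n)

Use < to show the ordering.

Ordered by growth rate: O(log n) < O(n²) < O(n³) < O(n!)

Answer: O(log n) < O(n²) < O(n³) < O(n!)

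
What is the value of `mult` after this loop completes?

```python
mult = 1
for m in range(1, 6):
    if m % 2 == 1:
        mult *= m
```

Product of odd numbers 1 to 5
`mult` takes the values: 1 → 3 → 15

Answer: 15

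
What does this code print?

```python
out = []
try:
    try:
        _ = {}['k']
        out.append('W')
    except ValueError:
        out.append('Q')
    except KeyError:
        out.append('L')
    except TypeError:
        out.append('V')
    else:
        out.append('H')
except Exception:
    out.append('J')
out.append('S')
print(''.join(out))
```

Execution trace: 'L' (inner except KeyError) → 'S' (after the try/except). Output: LS

Answer: LS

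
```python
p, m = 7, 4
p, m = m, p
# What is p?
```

Trace:
`p, m = 7, 4` → p = 7; m = 4
`p, m = m, p` → p = 4; m = 7
So p = 4

Answer: 4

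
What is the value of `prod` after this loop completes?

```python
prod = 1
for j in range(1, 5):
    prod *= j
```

4! = 24
`prod` takes the values: 1 → 2 → 6 → 24

Answer: 24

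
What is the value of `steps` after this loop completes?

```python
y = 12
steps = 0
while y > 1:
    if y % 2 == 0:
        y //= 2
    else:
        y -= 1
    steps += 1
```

Steps to reduce 12 to 1
`steps` takes the values: 0 → 1 → 2 → 3 → 4

Answer: 4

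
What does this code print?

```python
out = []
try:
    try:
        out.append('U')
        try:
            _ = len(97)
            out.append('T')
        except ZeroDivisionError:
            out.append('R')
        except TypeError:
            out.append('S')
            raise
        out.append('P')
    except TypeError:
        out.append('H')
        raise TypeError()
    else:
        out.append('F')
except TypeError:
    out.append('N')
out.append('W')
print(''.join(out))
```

Execution trace: 'U' (try body) → 'S' (inner except TypeError) → 'H' (except TypeError) → 'N' (outer except TypeError) → 'W' (after the try/except). Output: USHNW

Answer: USHNW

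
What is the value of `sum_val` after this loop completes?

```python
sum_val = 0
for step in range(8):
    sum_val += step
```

Sum of 0 to 7 = 28
`sum_val` takes the values: 0 → 1 → 3 → 6 → 10 → 15 → 21 → 28

Answer: 28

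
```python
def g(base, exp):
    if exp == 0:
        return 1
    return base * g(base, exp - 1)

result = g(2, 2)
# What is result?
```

g(2, 2) = 2 * 2 = 4

Answer: 4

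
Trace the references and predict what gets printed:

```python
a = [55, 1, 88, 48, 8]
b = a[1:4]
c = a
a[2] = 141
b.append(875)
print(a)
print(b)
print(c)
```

Key concept: slice vs alias.
Step by step:
`a = [55, 1, 88, 48, 8]` → a = [55, 1, 88, 48, 8]
`b = a[1:4]` → b = [1, 88, 48]
`c = a` → c = [55, 1, 88, 48, 8] (same object as a)
`a[2] = 141` → a = [55, 1, 141, 48, 8] (same object as c); c = [55, 1, 141, 48, 8] (same object as a)
`b.append(875)` → b = [1, 88, 48, 875]
`print(a)` → prints [55, 1, 141, 48, 8]
`print(b)` → prints [1, 88, 48, 875]
`print(c)` → prints [55, 1, 141, 48, 8]

Answer:
[55, 1, 141, 48, 8]
[1, 88, 48, 875]
[55, 1, 141, 48, 8]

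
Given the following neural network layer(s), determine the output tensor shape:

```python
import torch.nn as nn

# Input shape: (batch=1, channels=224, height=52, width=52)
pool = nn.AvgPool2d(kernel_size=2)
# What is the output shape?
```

Input: (1, 224, 52, 52) -> Output: (1, 224, 26, 26)

Answer: (1, 224, 26, 26)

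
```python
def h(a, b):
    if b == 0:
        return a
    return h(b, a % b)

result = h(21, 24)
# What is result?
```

h(21, 24) -> h(24, 21) -> h(21, 3) -> h(3, 0) -> 3

Answer: 3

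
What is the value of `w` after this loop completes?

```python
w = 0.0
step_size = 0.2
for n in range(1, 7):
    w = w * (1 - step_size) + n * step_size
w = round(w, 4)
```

Moving average with lr=0.2
`w` takes the values: 0.0 → 0.2 → 0.56 → 1.048 → 1.6384 → 2.31072 → 3.048576 → 3.0486

Answer: 3.0486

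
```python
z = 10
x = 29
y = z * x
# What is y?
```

Trace:
`z = 10` → z = 10
`x = 29` → x = 29
`y = z * x` → y = 290
So y = 290

Answer: 290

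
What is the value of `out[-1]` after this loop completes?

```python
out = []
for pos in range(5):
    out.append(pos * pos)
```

Last element of squares 0 to 4
`out` takes the values: [] → [0] → [0, 1] → [0, 1, 4] → [0, 1, 4, 9] → [0, 1, 4, 9, 16]
So `out[-1]` = 16

Answer: 16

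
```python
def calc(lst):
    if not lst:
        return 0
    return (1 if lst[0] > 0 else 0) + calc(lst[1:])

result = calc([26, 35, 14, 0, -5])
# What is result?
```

Count of positive elements in [26, 35, 14, 0, -5] = 3

Answer: 3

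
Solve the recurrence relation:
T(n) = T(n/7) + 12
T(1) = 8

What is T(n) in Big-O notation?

Each step divides n by 7 and adds 12. After log_7(n) steps we reach T(1)=8. So T(n) = 12·log_7(n) + 8 = O(log n).

Answer: O(log n)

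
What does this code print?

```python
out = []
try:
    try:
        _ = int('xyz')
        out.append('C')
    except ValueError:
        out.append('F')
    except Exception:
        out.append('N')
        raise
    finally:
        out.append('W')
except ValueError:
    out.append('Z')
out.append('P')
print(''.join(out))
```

Execution trace: 'F' (except ValueError) → 'W' (finally) → 'P' (after the try/except). Output: FWP

Answer: FWP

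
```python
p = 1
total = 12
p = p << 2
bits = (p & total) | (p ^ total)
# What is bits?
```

Trace:
`p = 1` → p = 1
`total = 12` → total = 12
`p = p << 2` → p = 4
`bits = (p & total) | (p ^ total)` → bits = 12
So bits = 12

Answer: 12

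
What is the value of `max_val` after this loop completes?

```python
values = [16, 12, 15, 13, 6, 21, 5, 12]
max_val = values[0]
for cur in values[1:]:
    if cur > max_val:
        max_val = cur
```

Maximum of [16, 12, 15, 13, 6, 21, 5, 12]
`max_val` takes the values: 16 → 21

Answer: 21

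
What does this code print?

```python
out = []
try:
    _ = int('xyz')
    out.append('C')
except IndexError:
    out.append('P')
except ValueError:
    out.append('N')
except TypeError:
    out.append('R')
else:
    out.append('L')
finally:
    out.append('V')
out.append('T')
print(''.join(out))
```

Execution trace: 'N' (except ValueError) → 'V' (finally) → 'T' (after the try/except). Output: NVT

Answer: NVT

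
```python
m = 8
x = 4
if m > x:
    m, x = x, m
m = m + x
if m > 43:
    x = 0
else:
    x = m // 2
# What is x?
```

Trace:
`m = 8` → m = 8
`x = 4` → x = 4
`if m > x: ...` → m > x is True → m = 4; x = 8
`m = m + x` → m = 12
`if m > 43: ...` → m > 43 is False, take else branch → x = 6
So x = 6

Answer: 6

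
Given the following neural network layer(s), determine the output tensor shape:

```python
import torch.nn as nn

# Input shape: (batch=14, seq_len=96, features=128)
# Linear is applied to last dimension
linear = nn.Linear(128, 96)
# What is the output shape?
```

Input: (14, 96, 128) -> Output: (14, 96, 96)

Answer: (14, 96, 96)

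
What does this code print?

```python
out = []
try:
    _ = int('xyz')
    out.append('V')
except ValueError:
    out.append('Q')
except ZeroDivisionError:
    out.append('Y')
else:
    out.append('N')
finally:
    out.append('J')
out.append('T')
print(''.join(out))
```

Execution trace: 'Q' (except ValueError) → 'J' (finally) → 'T' (after the try/except). Output: QJT

Answer: QJT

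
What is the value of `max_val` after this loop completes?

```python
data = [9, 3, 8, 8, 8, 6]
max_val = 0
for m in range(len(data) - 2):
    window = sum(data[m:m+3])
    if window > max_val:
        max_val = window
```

Max sum of 3-element window in [9, 3, 8, 8, 8, 6]
`max_val` takes the values: 0 → 20 → 24

Answer: 24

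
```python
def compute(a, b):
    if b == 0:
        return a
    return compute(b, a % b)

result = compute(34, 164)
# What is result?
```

compute(34, 164) -> compute(164, 34) -> compute(34, 28) -> compute(28, 6) -> compute(6, 4) -> compute(4, 2) -> compute(2, 0) -> 2

Answer: 2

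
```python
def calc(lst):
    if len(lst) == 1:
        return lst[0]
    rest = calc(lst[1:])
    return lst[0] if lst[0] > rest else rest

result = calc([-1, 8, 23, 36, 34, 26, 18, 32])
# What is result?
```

Recursive max over [-1, 8, 23, 36, 34, 26, 18, 32] = 36

Answer: 36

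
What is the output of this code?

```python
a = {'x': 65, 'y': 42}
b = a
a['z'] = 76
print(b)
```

Key concept: dict aliasing.
Step by step:
`a = {'x': 65, 'y': 42}` → a = {'x': 65, 'y': 42}
`b = a` → b = {'x': 65, 'y': 42} (same object as a)
`a['z'] = 76` → a = {'x': 65, 'y': 42, 'z': 76} (same object as b); b = {'x': 65, 'y': 42, 'z': 76} (same object as a)
`print(b)` → prints {'x': 65, 'y': 42, 'z': 76}

Answer: {'x': 65, 'y': 42, 'z': 76}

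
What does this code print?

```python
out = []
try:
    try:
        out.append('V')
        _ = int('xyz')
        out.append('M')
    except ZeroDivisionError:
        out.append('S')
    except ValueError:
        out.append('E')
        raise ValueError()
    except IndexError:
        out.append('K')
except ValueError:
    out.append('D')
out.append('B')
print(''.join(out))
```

Execution trace: 'V' (inner try body) → 'E' (inner except ValueError) → 'D' (outer except ValueError) → 'B' (after the try/except). Output: VEDB

Answer: VEDB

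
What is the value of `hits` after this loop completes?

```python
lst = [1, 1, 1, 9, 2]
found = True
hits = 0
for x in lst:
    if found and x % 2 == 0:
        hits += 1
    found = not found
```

Count even values at even positions
`hits` takes the values: 0 → 1

Answer: 1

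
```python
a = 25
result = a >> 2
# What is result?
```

Trace:
`a = 25` → a = 25
`result = a >> 2` → result = 6
So result = 6

Answer: 6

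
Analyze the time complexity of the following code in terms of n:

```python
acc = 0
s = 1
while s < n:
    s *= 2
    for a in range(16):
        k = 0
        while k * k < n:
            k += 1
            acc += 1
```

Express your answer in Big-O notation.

Each loop level contributes: log n × 1 × √n. Multiplying the contributions gives O(√n log n).

Answer: O(√n log n)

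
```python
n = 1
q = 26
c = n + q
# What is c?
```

Trace:
`n = 1` → n = 1
`q = 26` → q = 26
`c = n + q` → c = 27
So c = 27

Answer: 27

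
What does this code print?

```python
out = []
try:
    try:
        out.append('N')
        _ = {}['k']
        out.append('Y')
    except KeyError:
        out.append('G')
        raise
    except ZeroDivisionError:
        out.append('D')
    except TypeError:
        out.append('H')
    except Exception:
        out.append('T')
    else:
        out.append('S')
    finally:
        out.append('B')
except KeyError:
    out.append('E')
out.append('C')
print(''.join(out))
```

Execution trace: 'N' (inner try body) → 'G' (inner except KeyError) → 'B' (inner finally) → 'E' (outer except KeyError) → 'C' (after the try/except). Output: NGBEC

Answer: NGBEC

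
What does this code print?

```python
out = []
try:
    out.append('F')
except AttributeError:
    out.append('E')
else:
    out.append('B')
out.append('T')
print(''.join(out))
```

Execution trace: 'F' (try body, no exception) → 'B' (else) → 'T' (after the try/except). Output: FBT

Answer: FBT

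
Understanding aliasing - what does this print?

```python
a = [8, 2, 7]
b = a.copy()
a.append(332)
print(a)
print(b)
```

Key concept: list.copy() creates independent copy.
Step by step:
`a = [8, 2, 7]` → a = [8, 2, 7]
`b = a.copy()` → b = [8, 2, 7]
`a.append(332)` → a = [8, 2, 7, 332]
`print(a)` → prints [8, 2, 7, 332]
`print(b)` → prints [8, 2, 7]

Answer:
[8, 2, 7, 332]
[8, 2, 7]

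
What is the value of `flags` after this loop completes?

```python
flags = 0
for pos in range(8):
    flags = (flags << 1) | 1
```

Build 8 consecutive 1-bits: 0b11111111
`flags` takes the values: 0 → 1 → 3 → 7 → 15 → 31 → 63 → 127 → 255

Answer: 255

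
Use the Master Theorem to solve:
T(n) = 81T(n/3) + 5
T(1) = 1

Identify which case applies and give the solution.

a=81, b=3, f(n)=5. log_3(81) = 4. Since c=0 < 4, Case 1 applies: T(n) = Θ(n^log_b(a)) = O(n^4).

Answer: O(n^4) - Case 1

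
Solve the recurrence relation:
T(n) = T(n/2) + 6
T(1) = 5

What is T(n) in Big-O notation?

Each step divides n by 2 and adds 6. After log_2(n) steps we reach T(1)=5. So T(n) = 6·log_2(n) + 5 = O(log n).

Answer: O(log n)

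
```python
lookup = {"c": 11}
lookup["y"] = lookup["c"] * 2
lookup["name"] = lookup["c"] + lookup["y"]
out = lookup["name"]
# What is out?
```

Trace:
`lookup = {"c": 11}` → lookup = {'c': 11}
`lookup["y"] = lookup["c"] * 2` → lookup = {'c': 11, 'y': 22}
`lookup["name"] = lookup["c"] + lookup["y"]` → lookup = {'c': 11, 'y': 22, 'name': 33}
`out = lookup["name"]` → out = 33
So out = 33

Answer: 33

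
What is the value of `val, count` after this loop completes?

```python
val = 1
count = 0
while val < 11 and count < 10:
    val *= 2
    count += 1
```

Double until >= 11 or 10 iterations
`val, count` takes the values: (1, 0) → (2, 0) → (2, 1) → (4, 1) → (4, 2) → (8, 2) → (8, 3) → (16, 3) → (16, 4)

Answer: 16, 4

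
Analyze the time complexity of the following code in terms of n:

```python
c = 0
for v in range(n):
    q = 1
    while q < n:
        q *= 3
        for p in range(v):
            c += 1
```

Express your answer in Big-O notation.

Each loop level contributes: n × log n × n. Multiplying the contributions gives O(n^2 log n).

Answer: O(n^2 log n)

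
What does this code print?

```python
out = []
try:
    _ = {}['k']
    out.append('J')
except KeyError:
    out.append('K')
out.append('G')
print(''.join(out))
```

Execution trace: 'K' (except KeyError) → 'G' (after the try/except). Output: KG

Answer: KG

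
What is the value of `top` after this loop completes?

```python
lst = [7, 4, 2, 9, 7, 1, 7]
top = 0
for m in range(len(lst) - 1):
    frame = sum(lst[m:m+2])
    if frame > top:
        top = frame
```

Max sum of 2-element window in [7, 4, 2, 9, 7, 1, 7]
`top` takes the values: 0 → 11 → 16

Answer: 16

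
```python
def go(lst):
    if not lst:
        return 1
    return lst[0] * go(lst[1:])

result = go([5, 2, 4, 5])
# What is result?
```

Product over [5, 2, 4, 5] = 5 * 2 * 4 * 5 = 200

Answer: 200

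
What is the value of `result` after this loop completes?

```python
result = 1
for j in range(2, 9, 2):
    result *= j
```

Product of even numbers 2 to 8
`result` takes the values: 1 → 2 → 8 → 48 → 384

Answer: 384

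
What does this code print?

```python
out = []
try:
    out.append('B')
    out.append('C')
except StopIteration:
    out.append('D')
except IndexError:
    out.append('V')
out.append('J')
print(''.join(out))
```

Execution trace: 'B' (try body) → 'C' (try body, no exception) → 'J' (after the try/except). Output: BCJ

Answer: BCJ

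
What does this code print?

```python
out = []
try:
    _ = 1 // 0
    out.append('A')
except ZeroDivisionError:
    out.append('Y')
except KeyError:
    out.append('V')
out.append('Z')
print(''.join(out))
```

Execution trace: 'Y' (except ZeroDivisionError) → 'Z' (after the try/except). Output: YZ

Answer: YZ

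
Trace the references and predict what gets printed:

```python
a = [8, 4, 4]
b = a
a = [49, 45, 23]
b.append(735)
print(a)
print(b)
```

Key concept: rebinding vs mutation: a is rebound to a new list, b still points at the original.
Step by step:
`a = [8, 4, 4]` → a = [8, 4, 4]
`b = a` → b = [8, 4, 4] (same object as a)
`a = [49, 45, 23]` → a = [49, 45, 23]
`b.append(735)` → b = [8, 4, 4, 735]
`print(a)` → prints [49, 45, 23]
`print(b)` → prints [8, 4, 4, 735]

Answer:
[49, 45, 23]
[8, 4, 4, 735]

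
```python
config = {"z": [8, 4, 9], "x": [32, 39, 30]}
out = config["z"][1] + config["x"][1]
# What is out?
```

Trace:
`config = {"z": [8, 4, 9], "x": [32, 39, 30]}` → config = {'z': [8, 4, 9], 'x': [32, 39, 30]}
`out = config["z"][1] + config["x"][1]` → out = 43
So out = 43

Answer: 43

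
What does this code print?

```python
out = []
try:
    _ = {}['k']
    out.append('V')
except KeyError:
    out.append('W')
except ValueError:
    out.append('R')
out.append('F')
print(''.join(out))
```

Execution trace: 'W' (except KeyError) → 'F' (after the try/except). Output: WF

Answer: WF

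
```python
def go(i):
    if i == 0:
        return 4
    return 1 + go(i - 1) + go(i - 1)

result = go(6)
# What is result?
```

go(i) = 1 + 2·go(i-1), go(0)=4. Closed form: (4+1)·2^6 - 1 = 319.

Answer: 319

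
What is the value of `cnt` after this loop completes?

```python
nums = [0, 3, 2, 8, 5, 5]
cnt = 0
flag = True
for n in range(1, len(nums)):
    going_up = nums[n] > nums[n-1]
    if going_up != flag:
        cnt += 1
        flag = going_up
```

Count direction changes in [0, 3, 2, 8, 5, 5]
`cnt` takes the values: 0 → 1 → 2 → 3

Answer: 3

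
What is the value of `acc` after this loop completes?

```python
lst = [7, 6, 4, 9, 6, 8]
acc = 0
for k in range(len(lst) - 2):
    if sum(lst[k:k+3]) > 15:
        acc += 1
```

Count windows with sum > 15
`acc` takes the values: 0 → 1 → 2 → 3 → 4

Answer: 4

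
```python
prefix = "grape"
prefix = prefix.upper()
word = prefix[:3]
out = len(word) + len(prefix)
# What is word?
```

Trace:
`prefix = "grape"` → prefix = 'grape'
`prefix = prefix.upper()` → prefix = 'GRAPE'
`word = prefix[:3]` → word = 'GRA'
`out = len(word) + len(prefix)` → out = 8
So word = 'GRA'

Answer: 'GRA'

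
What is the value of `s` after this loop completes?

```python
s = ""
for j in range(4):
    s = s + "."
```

Repeat '.' 4 times
`s` takes the values: "" → "." → ".." → "..." → "...."

Answer: "...."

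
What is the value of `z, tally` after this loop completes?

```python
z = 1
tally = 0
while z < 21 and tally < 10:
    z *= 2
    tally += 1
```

Double until >= 21 or 10 iterations
`z, tally` takes the values: (1, 0) → (2, 0) → (2, 1) → (4, 1) → (4, 2) → (8, 2) → (8, 3) → (16, 3) → (16, 4) → (32, 4) → (32, 5)

Answer: 32, 5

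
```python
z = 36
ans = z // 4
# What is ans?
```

Trace:
`z = 36` → z = 36
`ans = z // 4` → ans = 9
So ans = 9

Answer: 9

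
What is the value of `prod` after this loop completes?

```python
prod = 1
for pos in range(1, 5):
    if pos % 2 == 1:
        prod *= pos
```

Product of odd numbers 1 to 4
`prod` takes the values: 1 → 3

Answer: 3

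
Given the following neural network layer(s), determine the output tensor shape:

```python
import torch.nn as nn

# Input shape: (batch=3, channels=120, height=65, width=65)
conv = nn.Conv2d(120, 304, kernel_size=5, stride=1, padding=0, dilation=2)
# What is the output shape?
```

Input: (3, 120, 65, 65) -> Output: (3, 304, 57, 57)

Answer: (3, 304, 57, 57)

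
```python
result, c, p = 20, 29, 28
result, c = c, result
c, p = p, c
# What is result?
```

Trace:
`result, c, p = 20, 29, 28` → result = 20; c = 29; p = 28
`result, c = c, result` → result = 29; c = 20
`c, p = p, c` → c = 28; p = 20
So result = 29

Answer: 29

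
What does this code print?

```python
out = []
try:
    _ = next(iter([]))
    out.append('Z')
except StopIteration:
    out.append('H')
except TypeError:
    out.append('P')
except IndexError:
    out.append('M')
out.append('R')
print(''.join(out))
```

Execution trace: 'H' (except StopIteration) → 'R' (after the try/except). Output: HR

Answer: HR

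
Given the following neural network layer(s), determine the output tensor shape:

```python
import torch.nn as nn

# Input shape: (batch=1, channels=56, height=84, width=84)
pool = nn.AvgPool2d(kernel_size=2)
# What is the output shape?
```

Input: (1, 56, 84, 84) -> Output: (1, 56, 42, 42)

Answer: (1, 56, 42, 42)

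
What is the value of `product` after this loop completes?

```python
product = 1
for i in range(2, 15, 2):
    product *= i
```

Product of even numbers 2 to 14
`product` takes the values: 1 → 2 → 8 → 48 → 384 → 3840 → 46080 → 645120

Answer: 645120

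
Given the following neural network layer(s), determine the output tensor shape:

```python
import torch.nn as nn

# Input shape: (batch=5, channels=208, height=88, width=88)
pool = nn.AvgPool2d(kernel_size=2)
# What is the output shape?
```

Input: (5, 208, 88, 88) -> Output: (5, 208, 44, 44)

Answer: (5, 208, 44, 44)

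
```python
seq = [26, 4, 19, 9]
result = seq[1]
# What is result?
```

Trace:
`seq = [26, 4, 19, 9]` → seq = [26, 4, 19, 9]
`result = seq[1]` → result = 4
So result = 4

Answer: 4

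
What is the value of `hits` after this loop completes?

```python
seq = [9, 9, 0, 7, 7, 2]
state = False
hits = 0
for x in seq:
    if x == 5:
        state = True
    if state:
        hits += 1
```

Count elements after first 5 in [9, 9, 0, 7, 7, 2]
`hits` takes the values: 0

Answer: 0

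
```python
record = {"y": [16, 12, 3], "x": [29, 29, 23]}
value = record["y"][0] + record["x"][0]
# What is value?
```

Trace:
`record = {"y": [16, 12, 3], "x": [29, 29, 23]}` → record = {'y': [16, 12, 3], 'x': [29, 29, 23]}
`value = record["y"][0] + record["x"][0]` → value = 45
So value = 45

Answer: 45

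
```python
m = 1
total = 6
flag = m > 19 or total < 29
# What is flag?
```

Trace:
`m = 1` → m = 1
`total = 6` → total = 6
`flag = m > 19 or total < 29` → flag = True
So flag = True

Answer: True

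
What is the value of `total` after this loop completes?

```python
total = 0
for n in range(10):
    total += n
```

Sum of 0 to 9 = 45
`total` takes the values: 0 → 1 → 3 → 6 → 10 → 15 → 21 → 28 → 36 → 45

Answer: 45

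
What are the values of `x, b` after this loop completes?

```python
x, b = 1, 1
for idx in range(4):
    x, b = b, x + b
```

Fibonacci: after 4 iterations
`x, b` takes the values: (1, 1) → (1, 2) → (2, 3) → (3, 5) → (5, 8)

Answer: 5, 8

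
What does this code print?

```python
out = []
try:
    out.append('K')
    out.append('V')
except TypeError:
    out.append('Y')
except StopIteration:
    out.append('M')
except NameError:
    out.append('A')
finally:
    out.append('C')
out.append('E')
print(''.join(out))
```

Execution trace: 'K' (try body) → 'V' (try body, no exception) → 'C' (finally) → 'E' (after the try/except). Output: KVCE

Answer: KVCE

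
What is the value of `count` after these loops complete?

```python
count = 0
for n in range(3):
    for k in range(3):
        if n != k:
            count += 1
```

3² - 3 (exclude diagonal)
`count` takes the values: 0 → 1 → 2 → 3 → 4 → 5 → 6

Answer: 6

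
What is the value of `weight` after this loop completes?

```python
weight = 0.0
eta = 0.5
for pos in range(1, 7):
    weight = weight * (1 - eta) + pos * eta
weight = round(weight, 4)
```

Moving average with lr=0.5
`weight` takes the values: 0.0 → 0.5 → 1.25 → 2.125 → 3.0625 → 4.03125 → 5.015625 → 5.0156

Answer: 5.0156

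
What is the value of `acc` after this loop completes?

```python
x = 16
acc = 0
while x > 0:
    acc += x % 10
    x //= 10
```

Sum digits of 16
`acc` takes the values: 0 → 6 → 7

Answer: 7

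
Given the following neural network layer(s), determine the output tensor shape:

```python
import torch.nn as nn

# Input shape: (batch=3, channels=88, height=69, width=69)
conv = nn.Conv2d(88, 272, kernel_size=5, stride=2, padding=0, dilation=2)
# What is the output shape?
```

Input: (3, 88, 69, 69) -> Output: (3, 272, 31, 31)

Answer: (3, 272, 31, 31)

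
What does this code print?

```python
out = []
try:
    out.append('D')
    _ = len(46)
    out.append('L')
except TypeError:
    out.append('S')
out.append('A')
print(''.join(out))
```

Execution trace: 'D' (try body) → 'S' (except TypeError) → 'A' (after the try/except). Output: DSA

Answer: DSA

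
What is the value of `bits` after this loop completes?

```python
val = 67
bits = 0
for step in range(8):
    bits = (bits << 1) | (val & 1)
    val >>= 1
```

Reverse lowest 8 bits of 67
`bits` takes the values: 0 → 1 → 3 → 6 → 12 → 24 → 48 → 97 → 194

Answer: 194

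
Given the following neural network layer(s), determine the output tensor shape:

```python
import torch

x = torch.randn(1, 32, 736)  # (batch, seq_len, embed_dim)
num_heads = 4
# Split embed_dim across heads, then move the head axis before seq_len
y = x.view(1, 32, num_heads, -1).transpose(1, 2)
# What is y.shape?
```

Input: (1, 32, 736) -> head_dim = 736 // 4 = 184; after view: (1, 32, 4, 184) -> after transpose(1, 2): (1, 4, 32, 184) -> Output: (1, 4, 32, 184)

Answer: (1, 4, 32, 184)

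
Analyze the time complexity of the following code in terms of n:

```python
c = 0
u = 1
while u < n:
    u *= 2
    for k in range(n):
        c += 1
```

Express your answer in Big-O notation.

Each loop level contributes: log n × n. Multiplying the contributions gives O(n log n).

Answer: O(n log n)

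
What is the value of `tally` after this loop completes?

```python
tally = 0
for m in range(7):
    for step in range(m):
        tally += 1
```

Triangle number: 0+1+2+...+6
`tally` takes the values: 0 → 1 → 2 → 3 → 4 → 5 → 6 → 7 → 8 → 9 → 10 → 11 → 12 → 13 → 14 → 15 → 16 → 17 → 18 → 19 → 20 → 21

Answer: 21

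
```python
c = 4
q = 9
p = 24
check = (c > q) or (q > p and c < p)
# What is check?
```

Trace:
`c = 4` → c = 4
`q = 9` → q = 9
`p = 24` → p = 24
`check = (c > q) or (q > p and c < p)` → check = False
So check = False

Answer: False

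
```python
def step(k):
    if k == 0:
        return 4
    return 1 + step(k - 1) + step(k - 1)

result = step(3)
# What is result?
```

step(k) = 1 + 2·step(k-1), step(0)=4. Closed form: (4+1)·2^3 - 1 = 39.

Answer: 39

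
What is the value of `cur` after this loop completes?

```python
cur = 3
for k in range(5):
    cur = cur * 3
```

Multiply by 3, 5 times: 3 * 3^5 = 729
`cur` takes the values: 3 → 9 → 27 → 81 → 243 → 729

Answer: 729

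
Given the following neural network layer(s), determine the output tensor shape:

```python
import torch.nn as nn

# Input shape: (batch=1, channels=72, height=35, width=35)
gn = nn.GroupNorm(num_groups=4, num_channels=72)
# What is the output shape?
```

Input: (1, 72, 35, 35) -> Output: (1, 72, 35, 35)

Answer: (1, 72, 35, 35)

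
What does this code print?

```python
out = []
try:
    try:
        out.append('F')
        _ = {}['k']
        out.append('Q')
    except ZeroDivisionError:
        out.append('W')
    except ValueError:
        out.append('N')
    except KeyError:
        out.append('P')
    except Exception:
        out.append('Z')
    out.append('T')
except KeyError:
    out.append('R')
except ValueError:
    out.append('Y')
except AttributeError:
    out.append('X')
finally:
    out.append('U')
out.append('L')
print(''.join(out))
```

Execution trace: 'F' (inner try body) → 'P' (inner except KeyError) → 'T' (try body, no exception) → 'U' (finally) → 'L' (after the try/except). Output: FPTUL

Answer: FPTUL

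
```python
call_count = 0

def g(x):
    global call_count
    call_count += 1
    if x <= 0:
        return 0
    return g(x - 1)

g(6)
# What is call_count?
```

Linear recursion stepping by 1: 7 calls from x=6 down to ≤0.

Answer: 7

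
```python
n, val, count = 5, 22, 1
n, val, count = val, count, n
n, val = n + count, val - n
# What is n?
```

Trace:
`n, val, count = 5, 22, 1` → n = 5; val = 22; count = 1
`n, val, count = val, count, n` → n = 22; val = 1; count = 5
`n, val = n + count, val - n` → n = 27; val = -21
So n = 27

Answer: 27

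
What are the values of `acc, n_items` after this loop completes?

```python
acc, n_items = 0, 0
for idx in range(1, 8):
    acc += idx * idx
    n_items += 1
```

Sum of squares and count
`acc, n_items` takes the values: (0, 0) → (1, 0) → (1, 1) → (5, 1) → (5, 2) → (14, 2) → (14, 3) → (30, 3) → (30, 4) → (55, 4) → (55, 5) → (91, 5) → (91, 6) → (140, 6) → (140, 7)

Answer: 140, 7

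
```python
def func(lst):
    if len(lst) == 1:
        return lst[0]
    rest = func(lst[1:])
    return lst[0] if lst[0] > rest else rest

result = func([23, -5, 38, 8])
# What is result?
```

Recursive max over [23, -5, 38, 8] = 38

Answer: 38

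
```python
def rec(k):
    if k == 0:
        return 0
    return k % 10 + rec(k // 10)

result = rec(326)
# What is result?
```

Sum of digits of 326: 6 + 2 + 3 = 11

Answer: 11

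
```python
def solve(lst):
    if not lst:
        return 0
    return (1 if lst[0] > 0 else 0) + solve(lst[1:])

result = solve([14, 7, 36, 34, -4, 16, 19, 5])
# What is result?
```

Count of positive elements in [14, 7, 36, 34, -4, 16, 19, 5] = 7

Answer: 7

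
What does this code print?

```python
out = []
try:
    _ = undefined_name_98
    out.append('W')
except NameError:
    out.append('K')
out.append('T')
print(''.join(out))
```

Execution trace: 'K' (except NameError) → 'T' (after the try/except). Output: KT

Answer: KT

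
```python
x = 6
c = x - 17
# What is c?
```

Trace:
`x = 6` → x = 6
`c = x - 17` → c = -11
So c = -11

Answer: -11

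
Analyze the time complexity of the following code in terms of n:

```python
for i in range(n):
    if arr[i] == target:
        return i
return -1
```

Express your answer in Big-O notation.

This is Linear search in an array. Time complexity: O(n).

Answer: O(n)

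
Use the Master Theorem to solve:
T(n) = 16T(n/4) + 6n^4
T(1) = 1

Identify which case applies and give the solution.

a=16, b=4, f(n)=6n^4. log_4(16) = 2. Since c=4 > 2 and the regularity condition holds (16(n/4)^4 = (16/4^4)n^4 with 16/4^4 < 1), Case 3 applies: T(n) = Θ(f(n)) = O(n^4).

Answer: O(n^4) - Case 3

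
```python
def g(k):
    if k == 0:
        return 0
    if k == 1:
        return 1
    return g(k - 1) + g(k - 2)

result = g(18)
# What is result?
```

Build up from base cases: g(0)=0, g(1)=1, g(2)=1, g(3)=2, g(4)=3, g(5)=5, g(6)=8, ..., g(18)=2584

Answer: 2584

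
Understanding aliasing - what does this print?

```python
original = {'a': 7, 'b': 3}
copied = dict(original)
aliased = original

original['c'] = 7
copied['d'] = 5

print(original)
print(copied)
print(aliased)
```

Key concept: dict() creates copy, assignment creates alias.
Step by step:
`original = {'a': 7, 'b': 3}` → original = {'a': 7, 'b': 3}
`copied = dict(original)` → copied = {'a': 7, 'b': 3}
`aliased = original` → aliased = {'a': 7, 'b': 3} (same object as original)
`original['c'] = 7` → original = {'a': 7, 'b': 3, 'c': 7} (same object as aliased); aliased = {'a': 7, 'b': 3, 'c': 7} (same object as original)
`copied['d'] = 5` → copied = {'a': 7, 'b': 3, 'd': 5}
`print(original)` → prints {'a': 7, 'b': 3, 'c': 7}
`print(copied)` → prints {'a': 7, 'b': 3, 'd': 5}
`print(aliased)` → prints {'a': 7, 'b': 3, 'c': 7}

Answer:
{'a': 7, 'b': 3, 'c': 7}
{'a': 7, 'b': 3, 'd': 5}
{'a': 7, 'b': 3, 'c': 7}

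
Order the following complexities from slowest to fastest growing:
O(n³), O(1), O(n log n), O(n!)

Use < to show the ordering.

Ordered by growth rate: O(1) < O(n log n) < O(n³) < O(n!)

Answer: O(1) < O(n log n) < O(n³) < O(n!)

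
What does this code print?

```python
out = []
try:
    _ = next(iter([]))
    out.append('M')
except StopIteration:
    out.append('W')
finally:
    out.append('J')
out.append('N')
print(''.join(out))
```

Execution trace: 'W' (except StopIteration) → 'J' (finally) → 'N' (after the try/except). Output: WJN

Answer: WJN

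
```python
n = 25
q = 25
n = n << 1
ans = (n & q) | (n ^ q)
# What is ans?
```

Trace:
`n = 25` → n = 25
`q = 25` → q = 25
`n = n << 1` → n = 50
`ans = (n & q) | (n ^ q)` → ans = 59
So ans = 59

Answer: 59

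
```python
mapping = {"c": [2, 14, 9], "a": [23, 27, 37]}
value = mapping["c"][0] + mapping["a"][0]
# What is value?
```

Trace:
`mapping = {"c": [2, 14, 9], "a": [23, 27, 37]}` → mapping = {'c': [2, 14, 9], 'a': [23, 27, 37]}
`value = mapping["c"][0] + mapping["a"][0]` → value = 25
So value = 25

Answer: 25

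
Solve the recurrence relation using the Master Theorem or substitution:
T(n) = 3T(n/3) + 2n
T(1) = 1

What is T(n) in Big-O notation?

By Master Theorem: a=3, b=3, f(n)=2n. Since log_3(3) = 1 and f(n) = Θ(n^1), Case 2 applies. T(n) = O(n log n).

Answer: O(n log n)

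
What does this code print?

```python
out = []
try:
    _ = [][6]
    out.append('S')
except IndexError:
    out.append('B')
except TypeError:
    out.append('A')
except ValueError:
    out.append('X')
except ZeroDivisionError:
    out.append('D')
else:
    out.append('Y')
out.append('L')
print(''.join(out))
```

Execution trace: 'B' (except IndexError) → 'L' (after the try/except). Output: BL

Answer: BL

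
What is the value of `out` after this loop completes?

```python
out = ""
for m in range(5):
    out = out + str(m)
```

Concatenate digits 0 to 4
`out` takes the values: "" → "0" → "01" → "012" → "0123" → "01234"

Answer: "01234"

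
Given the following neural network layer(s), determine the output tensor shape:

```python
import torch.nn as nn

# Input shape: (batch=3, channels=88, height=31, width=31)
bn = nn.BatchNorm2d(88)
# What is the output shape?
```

Input: (3, 88, 31, 31) -> Output: (3, 88, 31, 31)

Answer: (3, 88, 31, 31)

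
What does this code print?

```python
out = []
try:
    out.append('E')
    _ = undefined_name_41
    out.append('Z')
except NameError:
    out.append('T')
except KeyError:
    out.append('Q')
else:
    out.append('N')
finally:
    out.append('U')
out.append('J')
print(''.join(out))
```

Execution trace: 'E' (try body) → 'T' (except NameError) → 'U' (finally) → 'J' (after the try/except). Output: ETUJ

Answer: ETUJ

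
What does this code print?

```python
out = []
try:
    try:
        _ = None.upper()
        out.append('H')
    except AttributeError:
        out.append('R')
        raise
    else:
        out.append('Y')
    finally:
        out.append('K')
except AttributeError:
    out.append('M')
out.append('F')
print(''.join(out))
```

Execution trace: 'R' (except AttributeError) → 'K' (finally) → 'M' (outer except AttributeError) → 'F' (after the try/except). Output: RKMF

Answer: RKMF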